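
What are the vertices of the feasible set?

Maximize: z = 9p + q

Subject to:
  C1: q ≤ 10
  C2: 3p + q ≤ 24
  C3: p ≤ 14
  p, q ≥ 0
Each vertex is the intersection of two constraint boundaries that also satisfies all remaining constraints:
  p = 0 and q = 0 → (0, 0)
  3p + q = 24 and q = 0 → (8, 0)
  q = 10 and 3p + q = 24 → (4.667, 10)
  q = 10 and p = 0 → (0, 10)

Vertices: (0, 0), (8, 0), (4.667, 10), (0, 10)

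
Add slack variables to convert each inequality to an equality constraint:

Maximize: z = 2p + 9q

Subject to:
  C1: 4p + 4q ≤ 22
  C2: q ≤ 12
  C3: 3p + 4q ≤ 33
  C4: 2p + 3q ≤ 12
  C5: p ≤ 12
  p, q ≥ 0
max z = 2p + 9q

s.t.
  4p + 4q + s1 = 22
  q + s2 = 12
  3p + 4q + s3 = 33
  2p + 3q + s4 = 12
  p + s5 = 12
  p, q, s1, s2, s3, s4, s5 ≥ 0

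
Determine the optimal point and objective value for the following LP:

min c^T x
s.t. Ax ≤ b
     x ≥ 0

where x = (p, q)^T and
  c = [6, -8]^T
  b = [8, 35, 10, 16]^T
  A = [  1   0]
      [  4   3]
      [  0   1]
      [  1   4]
Each vertex is the intersection of two constraint boundaries that also satisfies all remaining constraints:
  p = 0 and q = 0 → (0, 0)
  p = 8 and q = 0 → (8, 0)
  p = 8 and 4p + 3q = 35 → (8, 1)
  4p + 3q = 35 and p + 4q = 16 → (7.077, 2.231)
  p + 4q = 16 and p = 0 → (0, 4)

Evaluating z = 6p - 8q at each vertex:
  (0, 0): z = 0
  (8, 0): z = 48
  (8, 1): z = 40
  (7.077, 2.231): z = 24.62
  (0, 4): z = -32

The minimum is at (0, 4) with z = -32.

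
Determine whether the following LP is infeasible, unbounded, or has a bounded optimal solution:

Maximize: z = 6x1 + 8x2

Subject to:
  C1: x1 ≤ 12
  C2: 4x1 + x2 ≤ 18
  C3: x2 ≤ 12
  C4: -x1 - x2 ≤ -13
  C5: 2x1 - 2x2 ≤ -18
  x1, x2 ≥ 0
The point (1.5, 12) satisfies every constraint, so the LP is feasible; the constraints give x1 ≤ 12 and x2 ≤ 12, which with x1, x2 ≥ 0 keep the feasible region inside a bounded box. A feasible, bounded LP attains a finite optimum at a vertex.

Evaluating z = 6x1 + 8x2 at each vertex:
  (1.667, 11.33): z = 100.7
  (1.5, 12): z = 105
  (1, 12): z = 102

Feasible with finite optimum z* = 105 at (1.5, 12).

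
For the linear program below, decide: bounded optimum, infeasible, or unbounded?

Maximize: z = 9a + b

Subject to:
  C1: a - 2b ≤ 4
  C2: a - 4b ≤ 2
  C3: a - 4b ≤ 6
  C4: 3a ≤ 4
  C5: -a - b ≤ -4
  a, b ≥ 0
Feasible point: (0, 4) satisfies every constraint, so the LP is feasible.
Direction d = (0, 1): for each constraint row a, a·d ≤ 0 —
  (1)(0) + (-2)(1) = -2 ≤ 0
  (1)(0) + (-4)(1) = -4 ≤ 0
  (1)(0) + (-4)(1) = -4 ≤ 0
  (3)(0) + (0)(1) = 0 ≤ 0
  (-1)(0) + (-1)(1) = -1 ≤ 0
and d ≥ 0, so (0, 4) + t·d stays feasible for every t ≥ 0. Along this ray z = 9a + b changes by 1 per unit t, so z → +∞.

Unbounded — the objective can increase without bound over the feasible region.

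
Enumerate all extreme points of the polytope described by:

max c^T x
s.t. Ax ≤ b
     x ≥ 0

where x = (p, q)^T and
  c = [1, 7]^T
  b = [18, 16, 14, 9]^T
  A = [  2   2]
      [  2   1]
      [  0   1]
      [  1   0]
Each vertex is the intersection of two constraint boundaries that also satisfies all remaining constraints:
  p = 0 and q = 0 → (0, 0)
  2p + q = 16 and q = 0 → (8, 0)
  2p + 2q = 18 and 2p + q = 16 → (7, 2)
  2p + 2q = 18 and p = 0 → (0, 9)

Vertices: (0, 0), (8, 0), (7, 2), (0, 9)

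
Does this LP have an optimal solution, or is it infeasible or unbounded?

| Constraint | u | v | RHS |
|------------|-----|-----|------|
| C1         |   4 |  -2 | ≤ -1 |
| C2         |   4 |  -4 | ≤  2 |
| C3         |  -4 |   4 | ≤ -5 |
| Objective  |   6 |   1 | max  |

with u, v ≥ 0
C2 requires 4u - 4v ≤ 2, while C3 (-4u + 4v ≤ -5) is equivalent to 4u - 4v ≥ 5. Together they would need 5 ≤ 4u - 4v ≤ 2, which is impossible since 5 > 2. No point satisfies all constraints.

Infeasible: no point satisfies all constraints simultaneously.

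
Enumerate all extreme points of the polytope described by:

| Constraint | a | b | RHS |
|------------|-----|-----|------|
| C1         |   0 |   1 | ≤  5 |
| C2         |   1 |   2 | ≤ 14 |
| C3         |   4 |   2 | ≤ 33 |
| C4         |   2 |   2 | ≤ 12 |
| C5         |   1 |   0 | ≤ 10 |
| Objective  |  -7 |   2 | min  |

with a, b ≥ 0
Each vertex is the intersection of two constraint boundaries that also satisfies all remaining constraints:
  a = 0 and b = 0 → (0, 0)
  2a + 2b = 12 and b = 0 → (6, 0)
  b = 5 and 2a + 2b = 12 → (1, 5)
  b = 5 and a = 0 → (0, 5)

Vertices: (0, 0), (6, 0), (1, 5), (0, 5)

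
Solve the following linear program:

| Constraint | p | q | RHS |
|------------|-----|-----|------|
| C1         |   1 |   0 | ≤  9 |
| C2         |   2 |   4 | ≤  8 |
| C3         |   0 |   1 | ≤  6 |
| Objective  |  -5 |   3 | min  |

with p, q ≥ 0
Each vertex is the intersection of two constraint boundaries that also satisfies all remaining constraints:
  p = 0 and q = 0 → (0, 0)
  2p + 4q = 8 and q = 0 → (4, 0)
  2p + 4q = 8 and p = 0 → (0, 2)

Evaluating z = -5p + 3q at each vertex:
  (0, 0): z = 0
  (4, 0): z = -20
  (0, 2): z = 6

The minimum is at (4, 0) with z = -20.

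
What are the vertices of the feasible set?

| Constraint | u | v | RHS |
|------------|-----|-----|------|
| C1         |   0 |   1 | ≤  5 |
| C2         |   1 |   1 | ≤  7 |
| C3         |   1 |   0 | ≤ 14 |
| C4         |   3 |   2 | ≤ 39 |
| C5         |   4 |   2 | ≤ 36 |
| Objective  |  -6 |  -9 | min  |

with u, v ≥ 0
Each vertex is the intersection of two constraint boundaries that also satisfies all remaining constraints:
  u = 0 and v = 0 → (0, 0)
  u + v = 7 and v = 0 → (7, 0)
  v = 5 and u + v = 7 → (2, 5)
  v = 5 and u = 0 → (0, 5)

Vertices: (0, 0), (7, 0), (2, 5), (0, 5)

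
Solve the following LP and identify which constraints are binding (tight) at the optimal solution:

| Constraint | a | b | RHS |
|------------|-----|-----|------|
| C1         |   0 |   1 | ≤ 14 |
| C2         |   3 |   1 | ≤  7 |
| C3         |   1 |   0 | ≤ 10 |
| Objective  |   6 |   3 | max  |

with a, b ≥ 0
Optimal: a = 0, b = 7
Slack at optimum:
  C1: slack = 7
  C2: slack = 0 (binding)
  C3: slack = 10
  a ≥ 0: a = 0 (binding)
  b ≥ 0: b = 7
Binding constraints: C2, a ≥ 0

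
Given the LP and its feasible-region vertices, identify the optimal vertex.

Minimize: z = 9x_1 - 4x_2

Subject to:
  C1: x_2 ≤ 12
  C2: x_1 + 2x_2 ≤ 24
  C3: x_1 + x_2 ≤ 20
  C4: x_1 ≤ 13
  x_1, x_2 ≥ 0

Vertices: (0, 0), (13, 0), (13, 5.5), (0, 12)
Evaluating z = 9x_1 - 4x_2 at each vertex:
  (0, 0): z = 0
  (13, 0): z = 117
  (13, 5.5): z = 95
  (0, 12): z = -48

The smallest value is z = -48, attained at (0, 12).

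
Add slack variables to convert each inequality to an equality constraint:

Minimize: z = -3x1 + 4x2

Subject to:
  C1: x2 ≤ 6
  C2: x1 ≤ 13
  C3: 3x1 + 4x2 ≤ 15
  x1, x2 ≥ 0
min z = -3x1 + 4x2

s.t.
  x2 + s1 = 6
  x1 + s2 = 13
  3x1 + 4x2 + s3 = 15
  x1, x2, s1, s2, s3 ≥ 0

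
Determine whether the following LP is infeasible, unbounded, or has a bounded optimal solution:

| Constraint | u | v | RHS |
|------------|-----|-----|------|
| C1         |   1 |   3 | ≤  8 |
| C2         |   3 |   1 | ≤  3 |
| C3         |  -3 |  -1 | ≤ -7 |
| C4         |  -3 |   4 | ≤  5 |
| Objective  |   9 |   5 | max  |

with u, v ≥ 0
C2 requires 3u + v ≤ 3, while C3 (-3u - v ≤ -7) is equivalent to 3u + v ≥ 7. Together they would need 7 ≤ 3u + v ≤ 3, which is impossible since 7 > 3. No point satisfies all constraints.

Infeasible: no point satisfies all constraints simultaneously.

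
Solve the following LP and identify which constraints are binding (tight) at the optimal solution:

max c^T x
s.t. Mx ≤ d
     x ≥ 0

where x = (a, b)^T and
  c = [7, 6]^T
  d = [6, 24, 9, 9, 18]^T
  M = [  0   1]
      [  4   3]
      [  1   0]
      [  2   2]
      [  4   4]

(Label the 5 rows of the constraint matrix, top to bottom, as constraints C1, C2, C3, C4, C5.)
Optimal: a = 4.5, b = 0
Slack at optimum:
  C1: slack = 6
  C2: slack = 6
  C3: slack = 4.5
  C4: slack = 0 (binding)
  C5: slack = 0 (binding)
  a ≥ 0: a = 4.5
  b ≥ 0: b = 0 (binding)
Binding constraints: C4, C5, b ≥ 0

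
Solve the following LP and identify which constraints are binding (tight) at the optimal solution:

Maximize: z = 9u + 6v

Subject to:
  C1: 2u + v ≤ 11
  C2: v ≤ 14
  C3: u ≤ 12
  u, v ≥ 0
Optimal: u = 0, v = 11
Slack at optimum:
  C1: slack = 0 (binding)
  C2: slack = 3
  C3: slack = 12
  u ≥ 0: u = 0 (binding)
  v ≥ 0: v = 11
Binding constraints: C1, u ≥ 0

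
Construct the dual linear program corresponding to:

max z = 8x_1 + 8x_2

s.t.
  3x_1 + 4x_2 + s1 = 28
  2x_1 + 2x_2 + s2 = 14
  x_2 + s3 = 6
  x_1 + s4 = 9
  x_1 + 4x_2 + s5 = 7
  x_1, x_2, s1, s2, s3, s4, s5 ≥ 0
Minimize: z = 28y1 + 14y2 + 6y3 + 9y4 + 7y5

Subject to:
  C1: -3y1 - 2y2 - y4 - y5 ≤ -8
  C2: -4y1 - 2y2 - y3 - 4y5 ≤ -8
  y1, y2, y3, y4, y5 ≥ 0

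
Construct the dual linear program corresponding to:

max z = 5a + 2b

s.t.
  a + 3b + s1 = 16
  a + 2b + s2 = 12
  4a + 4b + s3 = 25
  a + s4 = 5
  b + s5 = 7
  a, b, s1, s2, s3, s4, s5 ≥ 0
Minimize: z = 16y1 + 12y2 + 25y3 + 5y4 + 7y5

Subject to:
  C1: -y1 - y2 - 4y3 - y4 ≤ -5
  C2: -3y1 - 2y2 - 4y3 - y5 ≤ -2
  y1, y2, y3, y4, y5 ≥ 0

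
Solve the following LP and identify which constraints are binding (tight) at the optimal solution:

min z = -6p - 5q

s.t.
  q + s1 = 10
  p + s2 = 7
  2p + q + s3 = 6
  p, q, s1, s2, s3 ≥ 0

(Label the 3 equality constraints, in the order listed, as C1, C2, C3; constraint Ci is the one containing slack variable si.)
Optimal: p = 0, q = 6
Slack at optimum:
  C1: slack = 4
  C2: slack = 7
  C3: slack = 0 (binding)
  p ≥ 0: p = 0 (binding)
  q ≥ 0: q = 6
Binding constraints: C3, p ≥ 0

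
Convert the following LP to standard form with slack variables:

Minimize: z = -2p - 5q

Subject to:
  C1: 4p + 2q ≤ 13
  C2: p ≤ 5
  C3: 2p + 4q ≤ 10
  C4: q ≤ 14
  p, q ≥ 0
min z = -2p - 5q

s.t.
  4p + 2q + s1 = 13
  p + s2 = 5
  2p + 4q + s3 = 10
  q + s4 = 14
  p, q, s1, s2, s3, s4 ≥ 0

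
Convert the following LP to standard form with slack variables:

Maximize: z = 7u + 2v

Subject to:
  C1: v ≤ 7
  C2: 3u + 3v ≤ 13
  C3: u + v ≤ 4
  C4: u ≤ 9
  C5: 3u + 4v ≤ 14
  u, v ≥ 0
max z = 7u + 2v

s.t.
  v + s1 = 7
  3u + 3v + s2 = 13
  u + v + s3 = 4
  u + s4 = 9
  3u + 4v + s5 = 14
  u, v, s1, s2, s3, s4, s5 ≥ 0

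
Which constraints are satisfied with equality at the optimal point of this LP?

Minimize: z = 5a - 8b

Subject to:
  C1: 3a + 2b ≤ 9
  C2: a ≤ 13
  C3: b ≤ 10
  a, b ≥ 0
Optimal: a = 0, b = 4.5
Binding: C1, a ≥ 0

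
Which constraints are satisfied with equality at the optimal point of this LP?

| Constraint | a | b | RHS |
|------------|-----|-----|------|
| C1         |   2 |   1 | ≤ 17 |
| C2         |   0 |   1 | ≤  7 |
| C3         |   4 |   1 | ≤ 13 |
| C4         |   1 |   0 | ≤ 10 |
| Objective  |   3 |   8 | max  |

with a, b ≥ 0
Optimal: a = 1.5, b = 7
Slack at optimum:
  C1: slack = 7
  C2: slack = 0 (binding)
  C3: slack = 0 (binding)
  C4: slack = 8.5
  a ≥ 0: a = 1.5
  b ≥ 0: b = 7
Binding constraints: C2, C3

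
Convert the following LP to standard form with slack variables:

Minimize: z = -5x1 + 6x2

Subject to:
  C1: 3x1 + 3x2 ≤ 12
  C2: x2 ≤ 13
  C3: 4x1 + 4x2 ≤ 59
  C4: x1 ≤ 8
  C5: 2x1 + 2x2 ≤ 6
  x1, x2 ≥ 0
min z = -5x1 + 6x2

s.t.
  3x1 + 3x2 + s1 = 12
  x2 + s2 = 13
  4x1 + 4x2 + s3 = 59
  x1 + s4 = 8
  2x1 + 2x2 + s5 = 6
  x1, x2, s1, s2, s3, s4, s5 ≥ 0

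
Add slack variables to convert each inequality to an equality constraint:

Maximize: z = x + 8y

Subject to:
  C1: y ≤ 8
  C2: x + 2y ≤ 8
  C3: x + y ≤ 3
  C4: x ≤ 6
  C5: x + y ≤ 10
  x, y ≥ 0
max z = x + 8y

s.t.
  y + s1 = 8
  x + 2y + s2 = 8
  x + y + s3 = 3
  x + s4 = 6
  x + y + s5 = 10
  x, y, s1, s2, s3, s4, s5 ≥ 0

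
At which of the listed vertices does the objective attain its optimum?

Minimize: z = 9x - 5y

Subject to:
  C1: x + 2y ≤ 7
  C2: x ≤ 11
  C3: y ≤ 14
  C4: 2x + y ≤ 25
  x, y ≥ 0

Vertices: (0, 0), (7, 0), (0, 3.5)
Evaluating z = 9x - 5y at each vertex:
  (0, 0): z = 0
  (7, 0): z = 63
  (0, 3.5): z = -17.5

The smallest value is z = -17.5, attained at (0, 3.5).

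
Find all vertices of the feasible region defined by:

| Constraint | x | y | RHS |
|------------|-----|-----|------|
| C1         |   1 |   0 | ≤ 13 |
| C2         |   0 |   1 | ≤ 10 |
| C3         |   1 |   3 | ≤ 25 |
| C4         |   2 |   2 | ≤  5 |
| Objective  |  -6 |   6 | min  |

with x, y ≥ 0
Each vertex is the intersection of two constraint boundaries that also satisfies all remaining constraints:
  x = 0 and y = 0 → (0, 0)
  2x + 2y = 5 and y = 0 → (2.5, 0)
  2x + 2y = 5 and x = 0 → (0, 2.5)

Vertices: (0, 0), (2.5, 0), (0, 2.5)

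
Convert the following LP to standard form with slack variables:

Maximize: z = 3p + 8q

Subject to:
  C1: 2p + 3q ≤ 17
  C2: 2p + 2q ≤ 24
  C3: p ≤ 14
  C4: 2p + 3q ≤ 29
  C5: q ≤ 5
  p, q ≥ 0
max z = 3p + 8q

s.t.
  2p + 3q + s1 = 17
  2p + 2q + s2 = 24
  p + s3 = 14
  2p + 3q + s4 = 29
  q + s5 = 5
  p, q, s1, s2, s3, s4, s5 ≥ 0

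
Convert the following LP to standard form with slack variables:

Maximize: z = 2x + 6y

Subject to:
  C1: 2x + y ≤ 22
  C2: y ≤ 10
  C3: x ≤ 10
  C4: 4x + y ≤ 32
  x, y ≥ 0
max z = 2x + 6y

s.t.
  2x + y + s1 = 22
  y + s2 = 10
  x + s3 = 10
  4x + y + s4 = 32
  x, y, s1, s2, s3, s4 ≥ 0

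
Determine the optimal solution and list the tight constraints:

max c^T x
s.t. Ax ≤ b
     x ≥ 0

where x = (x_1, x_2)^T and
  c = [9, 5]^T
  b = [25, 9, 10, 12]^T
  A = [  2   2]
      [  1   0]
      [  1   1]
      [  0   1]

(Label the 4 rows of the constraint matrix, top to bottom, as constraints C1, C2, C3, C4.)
Optimal: x_1 = 9, x_2 = 1
Binding: C2, C3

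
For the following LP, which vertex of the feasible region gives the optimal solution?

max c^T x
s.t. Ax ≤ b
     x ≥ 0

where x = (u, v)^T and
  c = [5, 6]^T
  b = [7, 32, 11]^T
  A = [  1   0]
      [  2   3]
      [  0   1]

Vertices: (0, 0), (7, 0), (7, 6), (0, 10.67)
(7, 6) with z = 71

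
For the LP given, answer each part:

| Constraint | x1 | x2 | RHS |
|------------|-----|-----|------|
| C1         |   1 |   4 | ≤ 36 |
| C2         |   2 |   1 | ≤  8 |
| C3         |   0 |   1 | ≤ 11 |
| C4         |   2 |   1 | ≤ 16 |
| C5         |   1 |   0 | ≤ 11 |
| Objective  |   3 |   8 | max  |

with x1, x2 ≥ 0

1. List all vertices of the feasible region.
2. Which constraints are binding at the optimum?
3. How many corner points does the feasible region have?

1. (0, 0), (4, 0), (0, 8)
2. C2, x1 ≥ 0
3. 3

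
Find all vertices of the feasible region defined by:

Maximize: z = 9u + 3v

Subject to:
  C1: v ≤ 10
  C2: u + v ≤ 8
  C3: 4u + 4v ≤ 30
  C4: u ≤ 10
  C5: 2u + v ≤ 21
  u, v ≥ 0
Each vertex is the intersection of two constraint boundaries that also satisfies all remaining constraints:
  u = 0 and v = 0 → (0, 0)
  4u + 4v = 30 and v = 0 → (7.5, 0)
  4u + 4v = 30 and u = 0 → (0, 7.5)

Vertices: (0, 0), (7.5, 0), (0, 7.5)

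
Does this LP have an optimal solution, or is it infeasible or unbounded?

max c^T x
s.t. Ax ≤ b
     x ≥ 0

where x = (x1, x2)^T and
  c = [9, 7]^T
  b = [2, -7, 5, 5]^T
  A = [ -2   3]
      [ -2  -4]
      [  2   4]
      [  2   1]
One constraint requires 2x1 + 4x2 ≤ 5, while the constraint -2x1 - 4x2 ≤ -7 is equivalent to 2x1 + 4x2 ≥ 7. Together they would need 7 ≤ 2x1 + 4x2 ≤ 5, which is impossible since 7 > 5. No point satisfies all constraints.

Infeasible — the constraint set is empty.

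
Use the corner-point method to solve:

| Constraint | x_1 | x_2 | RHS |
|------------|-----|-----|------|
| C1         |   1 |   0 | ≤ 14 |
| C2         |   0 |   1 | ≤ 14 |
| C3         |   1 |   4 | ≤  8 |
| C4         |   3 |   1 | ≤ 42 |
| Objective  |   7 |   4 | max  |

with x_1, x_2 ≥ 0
Each vertex is the intersection of two constraint boundaries that also satisfies all remaining constraints:
  x_1 = 0 and x_2 = 0 → (0, 0)
  x_1 + 4x_2 = 8 and x_2 = 0 → (8, 0)
  x_1 + 4x_2 = 8 and x_1 = 0 → (0, 2)

Evaluating z = 7x_1 + 4x_2 at each vertex:
  (0, 0): z = 0
  (8, 0): z = 56
  (0, 2): z = 8

The maximum is at (8, 0) with z = 56.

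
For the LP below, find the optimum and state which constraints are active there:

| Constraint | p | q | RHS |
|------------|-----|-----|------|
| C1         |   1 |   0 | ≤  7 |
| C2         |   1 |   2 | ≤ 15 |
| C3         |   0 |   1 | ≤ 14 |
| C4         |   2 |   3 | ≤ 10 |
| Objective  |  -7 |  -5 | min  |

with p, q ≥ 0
Optimal: p = 5, q = 0
Binding: C4, q ≥ 0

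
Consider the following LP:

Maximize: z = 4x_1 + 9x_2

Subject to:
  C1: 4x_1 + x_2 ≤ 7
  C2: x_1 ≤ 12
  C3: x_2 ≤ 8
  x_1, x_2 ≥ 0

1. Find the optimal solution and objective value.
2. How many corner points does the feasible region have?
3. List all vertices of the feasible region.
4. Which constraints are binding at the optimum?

1. x_1 = 0, x_2 = 7, z = 63
2. 3
3. (0, 0), (1.75, 0), (0, 7)
4. C1, x_1 ≥ 0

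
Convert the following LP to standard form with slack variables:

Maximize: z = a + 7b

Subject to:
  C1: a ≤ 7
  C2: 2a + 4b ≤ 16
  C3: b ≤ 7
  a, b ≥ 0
max z = a + 7b

s.t.
  a + s1 = 7
  2a + 4b + s2 = 16
  b + s3 = 7
  a, b, s1, s2, s3 ≥ 0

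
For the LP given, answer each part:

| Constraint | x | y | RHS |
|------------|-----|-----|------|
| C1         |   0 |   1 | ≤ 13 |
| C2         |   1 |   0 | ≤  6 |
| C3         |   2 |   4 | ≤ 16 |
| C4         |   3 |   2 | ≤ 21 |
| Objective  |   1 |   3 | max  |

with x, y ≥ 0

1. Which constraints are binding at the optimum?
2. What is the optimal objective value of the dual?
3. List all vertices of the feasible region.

1. C3, x ≥ 0
2. 12 (by strong duality, equal to the primal optimum)
3. (0, 0), (6, 0), (6, 1), (0, 4)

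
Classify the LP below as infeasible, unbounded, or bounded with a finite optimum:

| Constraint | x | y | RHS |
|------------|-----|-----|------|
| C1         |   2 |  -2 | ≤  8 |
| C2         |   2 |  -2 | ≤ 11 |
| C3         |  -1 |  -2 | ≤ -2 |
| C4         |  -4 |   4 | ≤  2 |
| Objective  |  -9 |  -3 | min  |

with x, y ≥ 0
Feasible point: (1, 1) satisfies every constraint, so the LP is feasible.
Direction d = (1, 1): for each constraint row a, a·d ≤ 0 —
  (2)(1) + (-2)(1) = 0 ≤ 0
  (2)(1) + (-2)(1) = 0 ≤ 0
  (-1)(1) + (-2)(1) = -3 ≤ 0
  (-4)(1) + (4)(1) = 0 ≤ 0
and d ≥ 0, so (1, 1) + t·d stays feasible for every t ≥ 0. Along this ray z = -9x - 3y changes by -12 per unit t, so z → −∞.

The LP is unbounded; z can be made arbitrarily small.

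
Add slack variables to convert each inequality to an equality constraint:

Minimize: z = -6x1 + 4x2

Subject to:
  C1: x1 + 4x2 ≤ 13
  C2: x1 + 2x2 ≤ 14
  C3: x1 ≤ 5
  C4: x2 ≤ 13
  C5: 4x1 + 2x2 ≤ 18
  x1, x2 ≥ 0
min z = -6x1 + 4x2

s.t.
  x1 + 4x2 + s1 = 13
  x1 + 2x2 + s2 = 14
  x1 + s3 = 5
  x2 + s4 = 13
  4x1 + 2x2 + s5 = 18
  x1, x2, s1, s2, s3, s4, s5 ≥ 0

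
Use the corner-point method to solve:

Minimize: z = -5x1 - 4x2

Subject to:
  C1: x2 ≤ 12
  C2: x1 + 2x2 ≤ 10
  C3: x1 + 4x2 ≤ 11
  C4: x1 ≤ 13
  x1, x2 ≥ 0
x1 = 10, x2 = 0, z = -50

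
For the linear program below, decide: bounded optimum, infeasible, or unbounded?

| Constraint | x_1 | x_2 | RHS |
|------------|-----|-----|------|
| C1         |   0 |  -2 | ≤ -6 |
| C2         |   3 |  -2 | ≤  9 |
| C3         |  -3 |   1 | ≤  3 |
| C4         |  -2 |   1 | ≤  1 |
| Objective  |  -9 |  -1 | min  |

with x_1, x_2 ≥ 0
Feasible point: (1, 3) satisfies every constraint, so the LP is feasible.
Direction d = (2, 3): for each constraint row a, a·d ≤ 0 —
  (0)(2) + (-2)(3) = -6 ≤ 0
  (3)(2) + (-2)(3) = 0 ≤ 0
  (-3)(2) + (1)(3) = -3 ≤ 0
  (-2)(2) + (1)(3) = -1 ≤ 0
and d ≥ 0, so (1, 3) + t·d stays feasible for every t ≥ 0. Along this ray z = -9x_1 - x_2 changes by -21 per unit t, so z → −∞.

Unbounded — the objective can decrease without bound over the feasible region.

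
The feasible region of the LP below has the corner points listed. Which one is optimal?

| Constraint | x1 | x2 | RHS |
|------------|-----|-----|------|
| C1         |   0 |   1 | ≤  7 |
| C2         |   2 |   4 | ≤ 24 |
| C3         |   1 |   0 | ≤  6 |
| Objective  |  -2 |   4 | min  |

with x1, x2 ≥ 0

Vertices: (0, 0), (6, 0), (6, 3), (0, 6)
(6, 0) with z = -12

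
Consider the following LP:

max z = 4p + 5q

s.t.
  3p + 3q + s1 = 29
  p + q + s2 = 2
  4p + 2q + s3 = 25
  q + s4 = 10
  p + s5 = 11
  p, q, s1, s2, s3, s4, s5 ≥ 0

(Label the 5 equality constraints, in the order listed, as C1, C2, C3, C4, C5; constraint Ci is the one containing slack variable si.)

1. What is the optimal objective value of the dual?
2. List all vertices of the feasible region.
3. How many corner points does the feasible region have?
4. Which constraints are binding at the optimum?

1. 10 (by strong duality, equal to the primal optimum)
2. (0, 0), (2, 0), (0, 2)
3. 3
4. C2, p ≥ 0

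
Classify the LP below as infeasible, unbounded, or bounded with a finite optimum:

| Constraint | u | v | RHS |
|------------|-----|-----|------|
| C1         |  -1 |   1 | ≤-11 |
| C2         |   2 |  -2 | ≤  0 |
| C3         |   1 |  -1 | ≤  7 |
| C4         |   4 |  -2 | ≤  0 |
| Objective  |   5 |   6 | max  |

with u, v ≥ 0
C3 requires u - v ≤ 7, while C1 (-u + v ≤ -11) is equivalent to u - v ≥ 11. Together they would need 11 ≤ u - v ≤ 7, which is impossible since 11 > 7. No point satisfies all constraints.

Infeasible — the constraint set is empty.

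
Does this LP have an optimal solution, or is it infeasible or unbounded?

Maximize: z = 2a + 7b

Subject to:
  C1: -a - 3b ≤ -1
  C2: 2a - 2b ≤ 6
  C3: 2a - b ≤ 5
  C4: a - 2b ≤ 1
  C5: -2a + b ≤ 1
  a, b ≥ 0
Feasible point: (0, 1) satisfies every constraint, so the LP is feasible.
Direction d = (1, 2): for each constraint row a, a·d ≤ 0 —
  (-1)(1) + (-3)(2) = -7 ≤ 0
  (2)(1) + (-2)(2) = -2 ≤ 0
  (2)(1) + (-1)(2) = 0 ≤ 0
  (1)(1) + (-2)(2) = -3 ≤ 0
  (-2)(1) + (1)(2) = 0 ≤ 0
and d ≥ 0, so (0, 1) + t·d stays feasible for every t ≥ 0. Along this ray z = 2a + 7b changes by 16 per unit t, so z → +∞.

Unbounded: there is a feasible ray along which z → +∞.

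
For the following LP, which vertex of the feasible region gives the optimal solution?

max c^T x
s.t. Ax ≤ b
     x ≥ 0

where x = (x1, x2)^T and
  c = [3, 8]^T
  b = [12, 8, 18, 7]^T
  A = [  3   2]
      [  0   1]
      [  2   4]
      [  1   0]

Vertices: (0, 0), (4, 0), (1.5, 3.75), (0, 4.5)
Evaluating z = 3x1 + 8x2 at each vertex:
  (0, 0): z = 0
  (4, 0): z = 12
  (1.5, 3.75): z = 34.5
  (0, 4.5): z = 36

The largest value is z = 36, attained at (0, 4.5).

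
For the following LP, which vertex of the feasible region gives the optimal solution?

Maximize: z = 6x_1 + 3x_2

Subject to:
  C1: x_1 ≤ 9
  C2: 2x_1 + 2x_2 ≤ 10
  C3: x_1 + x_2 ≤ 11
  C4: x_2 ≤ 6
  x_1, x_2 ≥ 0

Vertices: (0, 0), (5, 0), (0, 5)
(5, 0) with z = 30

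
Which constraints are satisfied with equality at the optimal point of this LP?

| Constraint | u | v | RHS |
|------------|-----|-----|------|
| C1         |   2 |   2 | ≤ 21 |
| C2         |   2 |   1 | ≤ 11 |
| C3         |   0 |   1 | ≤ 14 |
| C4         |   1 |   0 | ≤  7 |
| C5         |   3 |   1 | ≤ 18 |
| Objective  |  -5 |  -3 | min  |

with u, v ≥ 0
Optimal: u = 0.5, v = 10
Slack at optimum:
  C1: slack = 0 (binding)
  C2: slack = 0 (binding)
  C3: slack = 4
  C4: slack = 6.5
  C5: slack = 6.5
  u ≥ 0: u = 0.5
  v ≥ 0: v = 10
Binding constraints: C1, C2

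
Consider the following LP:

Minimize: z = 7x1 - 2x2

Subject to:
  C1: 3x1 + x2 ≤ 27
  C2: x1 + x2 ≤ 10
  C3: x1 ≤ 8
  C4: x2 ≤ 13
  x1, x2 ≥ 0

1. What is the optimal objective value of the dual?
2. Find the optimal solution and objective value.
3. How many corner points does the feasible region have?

1. -20 (by strong duality, equal to the primal optimum)
2. x1 = 0, x2 = 10, z = -20
3. 4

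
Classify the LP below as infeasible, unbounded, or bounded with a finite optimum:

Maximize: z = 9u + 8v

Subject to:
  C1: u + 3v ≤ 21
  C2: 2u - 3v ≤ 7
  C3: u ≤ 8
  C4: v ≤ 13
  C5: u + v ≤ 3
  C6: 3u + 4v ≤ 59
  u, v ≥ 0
The point (3, 0) satisfies every constraint, so the LP is feasible; the constraints give u ≤ 8 and v ≤ 13, which with u, v ≥ 0 keep the feasible region inside a bounded box. A feasible, bounded LP attains a finite optimum at a vertex.

Evaluating z = 9u + 8v at each vertex:
  (0, 0): z = 0
  (3, 0): z = 27
  (0, 3): z = 24

The LP has an optimal solution: (3, 0) with z = 27.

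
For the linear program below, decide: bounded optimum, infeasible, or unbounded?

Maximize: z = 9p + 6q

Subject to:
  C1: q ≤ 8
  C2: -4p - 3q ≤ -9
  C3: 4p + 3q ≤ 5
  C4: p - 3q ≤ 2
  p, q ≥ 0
C3 requires 4p + 3q ≤ 5, while C2 (-4p - 3q ≤ -9) is equivalent to 4p + 3q ≥ 9. Together they would need 9 ≤ 4p + 3q ≤ 5, which is impossible since 9 > 5. No point satisfies all constraints.

Infeasible — the constraint set is empty.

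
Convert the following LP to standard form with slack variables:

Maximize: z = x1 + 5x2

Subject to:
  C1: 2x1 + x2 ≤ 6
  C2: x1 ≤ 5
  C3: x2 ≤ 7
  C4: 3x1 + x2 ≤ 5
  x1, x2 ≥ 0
max z = x1 + 5x2

s.t.
  2x1 + x2 + s1 = 6
  x1 + s2 = 5
  x2 + s3 = 7
  3x1 + x2 + s4 = 5
  x1, x2, s1, s2, s3, s4 ≥ 0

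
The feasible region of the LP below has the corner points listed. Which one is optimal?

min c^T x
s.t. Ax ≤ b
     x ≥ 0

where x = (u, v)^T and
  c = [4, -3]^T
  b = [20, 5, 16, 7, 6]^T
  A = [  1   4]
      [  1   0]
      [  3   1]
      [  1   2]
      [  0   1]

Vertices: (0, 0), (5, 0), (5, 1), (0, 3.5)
Evaluating z = 4u - 3v at each vertex:
  (0, 0): z = 0
  (5, 0): z = 20
  (5, 1): z = 17
  (0, 3.5): z = -10.5

The smallest value is z = -10.5, attained at (0, 3.5).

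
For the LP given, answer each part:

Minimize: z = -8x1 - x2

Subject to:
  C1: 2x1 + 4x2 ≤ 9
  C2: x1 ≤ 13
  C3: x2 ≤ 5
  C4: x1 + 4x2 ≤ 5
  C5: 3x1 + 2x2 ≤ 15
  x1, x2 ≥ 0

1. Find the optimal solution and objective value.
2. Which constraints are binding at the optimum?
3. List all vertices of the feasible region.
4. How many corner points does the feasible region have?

1. x1 = 4.5, x2 = 0, z = -36
2. C1, x2 ≥ 0
3. (0, 0), (4.5, 0), (4, 0.25), (0, 1.25)
4. 4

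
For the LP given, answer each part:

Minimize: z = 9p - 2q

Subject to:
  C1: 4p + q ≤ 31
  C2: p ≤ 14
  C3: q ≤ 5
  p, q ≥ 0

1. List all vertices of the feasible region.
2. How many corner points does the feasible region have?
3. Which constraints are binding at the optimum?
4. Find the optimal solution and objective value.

1. (0, 0), (7.75, 0), (6.5, 5), (0, 5)
2. 4
3. C3, p ≥ 0
4. p = 0, q = 5, z = -10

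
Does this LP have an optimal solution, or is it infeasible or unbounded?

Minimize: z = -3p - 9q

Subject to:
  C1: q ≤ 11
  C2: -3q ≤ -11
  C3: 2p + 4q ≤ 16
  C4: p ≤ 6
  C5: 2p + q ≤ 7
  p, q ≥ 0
The point (0, 4) satisfies every constraint, so the LP is feasible; the constraints give p ≤ 6 and q ≤ 11, which with p, q ≥ 0 keep the feasible region inside a bounded box. A feasible, bounded LP attains a finite optimum at a vertex.

Evaluating z = -3p - 9q at each vertex:
  (0, 3.667): z = -33
  (0.6667, 3.667): z = -35
  (0, 4): z = -36

Bounded optimum: z* = -36 at (0, 4).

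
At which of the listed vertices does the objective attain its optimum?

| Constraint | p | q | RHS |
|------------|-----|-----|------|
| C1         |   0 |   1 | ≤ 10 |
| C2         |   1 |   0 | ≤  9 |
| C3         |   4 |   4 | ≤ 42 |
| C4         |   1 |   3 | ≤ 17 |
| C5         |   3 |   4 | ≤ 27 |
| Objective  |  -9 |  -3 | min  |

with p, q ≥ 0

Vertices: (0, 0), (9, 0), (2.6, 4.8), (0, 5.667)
Evaluating z = -9p - 3q at each vertex:
  (0, 0): z = 0
  (9, 0): z = -81
  (2.6, 4.8): z = -37.8
  (0, 5.667): z = -17

The smallest value is z = -81, attained at (9, 0).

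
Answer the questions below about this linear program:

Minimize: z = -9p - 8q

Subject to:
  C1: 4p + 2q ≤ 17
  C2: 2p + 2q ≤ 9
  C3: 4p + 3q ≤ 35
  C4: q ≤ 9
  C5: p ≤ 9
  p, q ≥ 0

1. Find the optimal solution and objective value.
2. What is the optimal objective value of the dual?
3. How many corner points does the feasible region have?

1. p = 4, q = 0.5, z = -40
2. -40 (by strong duality, equal to the primal optimum)
3. 4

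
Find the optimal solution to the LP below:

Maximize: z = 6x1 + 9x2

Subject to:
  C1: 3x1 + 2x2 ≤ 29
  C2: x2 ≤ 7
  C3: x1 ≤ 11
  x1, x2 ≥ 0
Each vertex is the intersection of two constraint boundaries that also satisfies all remaining constraints:
  x1 = 0 and x2 = 0 → (0, 0)
  3x1 + 2x2 = 29 and x2 = 0 → (9.667, 0)
  3x1 + 2x2 = 29 and x2 = 7 → (5, 7)
  x2 = 7 and x1 = 0 → (0, 7)

Evaluating z = 6x1 + 9x2 at each vertex:
  (0, 0): z = 0
  (9.667, 0): z = 58
  (5, 7): z = 93
  (0, 7): z = 63

The maximum is at (5, 7) with z = 93.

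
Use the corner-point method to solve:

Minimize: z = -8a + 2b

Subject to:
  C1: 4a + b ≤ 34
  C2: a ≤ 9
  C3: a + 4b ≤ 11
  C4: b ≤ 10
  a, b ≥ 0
a = 8.5, b = 0, z = -68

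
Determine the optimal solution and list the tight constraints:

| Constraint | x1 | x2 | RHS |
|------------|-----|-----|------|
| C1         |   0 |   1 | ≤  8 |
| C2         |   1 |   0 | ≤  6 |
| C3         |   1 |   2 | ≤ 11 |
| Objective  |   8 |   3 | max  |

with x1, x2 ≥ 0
Optimal: x1 = 6, x2 = 2.5
Binding: C2, C3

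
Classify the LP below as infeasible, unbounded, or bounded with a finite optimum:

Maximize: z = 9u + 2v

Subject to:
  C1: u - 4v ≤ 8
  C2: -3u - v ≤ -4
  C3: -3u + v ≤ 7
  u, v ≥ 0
Feasible point: (1, 1) satisfies every constraint, so the LP is feasible.
Direction d = (1, 1): for each constraint row a, a·d ≤ 0 —
  (1)(1) + (-4)(1) = -3 ≤ 0
  (-3)(1) + (-1)(1) = -4 ≤ 0
  (-3)(1) + (1)(1) = -2 ≤ 0
and d ≥ 0, so (1, 1) + t·d stays feasible for every t ≥ 0. Along this ray z = 9u + 2v changes by 11 per unit t, so z → +∞.

Unbounded: there is a feasible ray along which z → +∞.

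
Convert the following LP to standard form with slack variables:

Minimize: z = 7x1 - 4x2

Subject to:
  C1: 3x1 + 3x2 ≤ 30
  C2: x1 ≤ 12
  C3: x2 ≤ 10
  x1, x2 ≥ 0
min z = 7x1 - 4x2

s.t.
  3x1 + 3x2 + s1 = 30
  x1 + s2 = 12
  x2 + s3 = 10
  x1, x2, s1, s2, s3 ≥ 0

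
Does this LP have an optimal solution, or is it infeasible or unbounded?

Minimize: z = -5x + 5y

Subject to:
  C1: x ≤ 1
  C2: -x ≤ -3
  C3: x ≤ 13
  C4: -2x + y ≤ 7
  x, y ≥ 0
C1 requires x ≤ 1, while C2 (-x ≤ -3) is equivalent to x ≥ 3. Together they would need 3 ≤ x ≤ 1, which is impossible since 3 > 1. No point satisfies all constraints.

Infeasible — the constraint set is empty.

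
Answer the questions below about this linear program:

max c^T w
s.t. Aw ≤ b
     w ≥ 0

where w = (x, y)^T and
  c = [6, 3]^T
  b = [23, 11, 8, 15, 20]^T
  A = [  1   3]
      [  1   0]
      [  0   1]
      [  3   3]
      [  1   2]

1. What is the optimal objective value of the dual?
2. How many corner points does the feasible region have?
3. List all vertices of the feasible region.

1. 30 (by strong duality, equal to the primal optimum)
2. 3
3. (0, 0), (5, 0), (0, 5)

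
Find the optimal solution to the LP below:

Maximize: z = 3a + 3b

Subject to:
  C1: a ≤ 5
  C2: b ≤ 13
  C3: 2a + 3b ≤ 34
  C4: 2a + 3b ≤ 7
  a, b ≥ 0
Each vertex is the intersection of two constraint boundaries that also satisfies all remaining constraints:
  a = 0 and b = 0 → (0, 0)
  2a + 3b = 7 and b = 0 → (3.5, 0)
  2a + 3b = 7 and a = 0 → (0, 2.333)

Evaluating z = 3a + 3b at each vertex:
  (0, 0): z = 0
  (3.5, 0): z = 10.5
  (0, 2.333): z = 7

The maximum is at (3.5, 0) with z = 10.5.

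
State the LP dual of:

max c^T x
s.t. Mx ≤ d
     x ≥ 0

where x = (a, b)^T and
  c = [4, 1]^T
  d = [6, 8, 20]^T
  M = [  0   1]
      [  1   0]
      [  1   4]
Minimize: z = 6y1 + 8y2 + 20y3

Subject to:
  C1: -y2 - y3 ≤ -4
  C2: -y1 - 4y3 ≤ -1
  y1, y2, y3 ≥ 0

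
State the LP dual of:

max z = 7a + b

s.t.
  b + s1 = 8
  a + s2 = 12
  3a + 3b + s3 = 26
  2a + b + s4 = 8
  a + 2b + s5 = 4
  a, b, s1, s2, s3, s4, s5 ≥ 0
Minimize: z = 8y1 + 12y2 + 26y3 + 8y4 + 4y5

Subject to:
  C1: -y2 - 3y3 - 2y4 - y5 ≤ -7
  C2: -y1 - 3y3 - y4 - 2y5 ≤ -1
  y1, y2, y3, y4, y5 ≥ 0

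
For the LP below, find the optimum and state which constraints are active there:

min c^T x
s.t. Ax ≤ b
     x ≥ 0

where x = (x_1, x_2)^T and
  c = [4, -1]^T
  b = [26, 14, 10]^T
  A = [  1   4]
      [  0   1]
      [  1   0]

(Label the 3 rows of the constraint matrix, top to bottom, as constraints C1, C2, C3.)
Optimal: x_1 = 0, x_2 = 6.5
Slack at optimum:
  C1: slack = 0 (binding)
  C2: slack = 7.5
  C3: slack = 10
  x_1 ≥ 0: x_1 = 0 (binding)
  x_2 ≥ 0: x_2 = 6.5
Binding constraints: C1, x_1 ≥ 0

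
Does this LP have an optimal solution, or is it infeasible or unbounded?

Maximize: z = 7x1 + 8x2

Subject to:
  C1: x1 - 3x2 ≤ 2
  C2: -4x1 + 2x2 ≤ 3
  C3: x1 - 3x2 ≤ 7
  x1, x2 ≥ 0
Feasible point: (0, 0) satisfies every constraint, so the LP is feasible.
Direction d = (1, 1): for each constraint row a, a·d ≤ 0 —
  (1)(1) + (-3)(1) = -2 ≤ 0
  (-4)(1) + (2)(1) = -2 ≤ 0
  (1)(1) + (-3)(1) = -2 ≤ 0
and d ≥ 0, so (0, 0) + t·d stays feasible for every t ≥ 0. Along this ray z = 7x1 + 8x2 changes by 15 per unit t, so z → +∞.

Unbounded: there is a feasible ray along which z → +∞.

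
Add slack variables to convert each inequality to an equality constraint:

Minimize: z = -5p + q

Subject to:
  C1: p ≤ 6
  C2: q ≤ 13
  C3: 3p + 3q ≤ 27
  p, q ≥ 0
min z = -5p + q

s.t.
  p + s1 = 6
  q + s2 = 13
  3p + 3q + s3 = 27
  p, q, s1, s2, s3 ≥ 0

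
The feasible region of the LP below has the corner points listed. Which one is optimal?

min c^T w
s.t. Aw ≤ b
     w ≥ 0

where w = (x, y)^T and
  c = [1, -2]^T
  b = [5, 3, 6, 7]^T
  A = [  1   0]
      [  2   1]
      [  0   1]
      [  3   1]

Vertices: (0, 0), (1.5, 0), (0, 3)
Evaluating z = x - 2y at each vertex:
  (0, 0): z = 0
  (1.5, 0): z = 1.5
  (0, 3): z = -6

The smallest value is z = -6, attained at (0, 3).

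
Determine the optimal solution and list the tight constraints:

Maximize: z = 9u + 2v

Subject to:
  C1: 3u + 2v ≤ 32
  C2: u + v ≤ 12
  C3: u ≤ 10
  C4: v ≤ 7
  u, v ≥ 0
Optimal: u = 10, v = 1
Binding: C1, C3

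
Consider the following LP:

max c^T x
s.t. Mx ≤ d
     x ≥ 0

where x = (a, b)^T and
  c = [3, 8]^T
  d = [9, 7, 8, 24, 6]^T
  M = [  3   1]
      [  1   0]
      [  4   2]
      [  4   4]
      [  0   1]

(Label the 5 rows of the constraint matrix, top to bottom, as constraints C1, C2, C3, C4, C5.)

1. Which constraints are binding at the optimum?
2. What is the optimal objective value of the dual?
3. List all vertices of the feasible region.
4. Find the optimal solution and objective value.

1. C3, a ≥ 0
2. 32 (by strong duality, equal to the primal optimum)
3. (0, 0), (2, 0), (0, 4)
4. a = 0, b = 4, z = 32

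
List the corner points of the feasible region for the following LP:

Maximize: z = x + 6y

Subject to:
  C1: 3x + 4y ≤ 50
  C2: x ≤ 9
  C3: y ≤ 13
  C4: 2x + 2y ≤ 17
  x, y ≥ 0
Each vertex is the intersection of two constraint boundaries that also satisfies all remaining constraints:
  x = 0 and y = 0 → (0, 0)
  2x + 2y = 17 and y = 0 → (8.5, 0)
  2x + 2y = 17 and x = 0 → (0, 8.5)

Vertices: (0, 0), (8.5, 0), (0, 8.5)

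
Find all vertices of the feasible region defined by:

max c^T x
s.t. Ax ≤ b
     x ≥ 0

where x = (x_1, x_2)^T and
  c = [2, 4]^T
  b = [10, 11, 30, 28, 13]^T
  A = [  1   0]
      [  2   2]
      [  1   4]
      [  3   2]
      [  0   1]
Each vertex is the intersection of two constraint boundaries that also satisfies all remaining constraints:
  x_1 = 0 and x_2 = 0 → (0, 0)
  2x_1 + 2x_2 = 11 and x_2 = 0 → (5.5, 0)
  2x_1 + 2x_2 = 11 and x_1 = 0 → (0, 5.5)

Vertices: (0, 0), (5.5, 0), (0, 5.5)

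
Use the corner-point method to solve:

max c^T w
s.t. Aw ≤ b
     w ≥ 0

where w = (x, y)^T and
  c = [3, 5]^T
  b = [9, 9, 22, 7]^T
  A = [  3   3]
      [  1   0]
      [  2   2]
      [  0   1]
Each vertex is the intersection of two constraint boundaries that also satisfies all remaining constraints:
  x = 0 and y = 0 → (0, 0)
  3x + 3y = 9 and y = 0 → (3, 0)
  3x + 3y = 9 and x = 0 → (0, 3)

Evaluating z = 3x + 5y at each vertex:
  (0, 0): z = 0
  (3, 0): z = 9
  (0, 3): z = 15

The maximum is at (0, 3) with z = 15.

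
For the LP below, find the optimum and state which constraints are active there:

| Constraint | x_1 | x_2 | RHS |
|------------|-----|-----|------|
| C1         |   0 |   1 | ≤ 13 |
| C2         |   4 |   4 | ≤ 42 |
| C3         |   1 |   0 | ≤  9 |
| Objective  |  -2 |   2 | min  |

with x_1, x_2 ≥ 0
Optimal: x_1 = 9, x_2 = 0
Binding: C3, x_2 ≥ 0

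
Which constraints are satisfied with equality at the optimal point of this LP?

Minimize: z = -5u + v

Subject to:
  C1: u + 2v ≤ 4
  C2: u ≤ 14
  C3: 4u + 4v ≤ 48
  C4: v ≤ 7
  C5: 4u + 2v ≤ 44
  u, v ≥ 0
Optimal: u = 4, v = 0
Slack at optimum:
  C1: slack = 0 (binding)
  C2: slack = 10
  C3: slack = 32
  C4: slack = 7
  C5: slack = 28
  u ≥ 0: u = 4
  v ≥ 0: v = 0 (binding)
Binding constraints: C1, v ≥ 0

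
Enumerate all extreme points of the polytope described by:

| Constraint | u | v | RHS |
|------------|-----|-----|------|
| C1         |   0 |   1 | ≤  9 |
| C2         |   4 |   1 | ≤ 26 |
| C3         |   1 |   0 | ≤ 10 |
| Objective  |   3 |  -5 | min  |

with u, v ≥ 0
Each vertex is the intersection of two constraint boundaries that also satisfies all remaining constraints:
  u = 0 and v = 0 → (0, 0)
  4u + v = 26 and v = 0 → (6.5, 0)
  v = 9 and 4u + v = 26 → (4.25, 9)
  v = 9 and u = 0 → (0, 9)

Vertices: (0, 0), (6.5, 0), (4.25, 9), (0, 9)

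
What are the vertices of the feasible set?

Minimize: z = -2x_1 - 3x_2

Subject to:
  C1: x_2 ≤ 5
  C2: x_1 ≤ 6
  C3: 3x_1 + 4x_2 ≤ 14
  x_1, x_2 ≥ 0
Each vertex is the intersection of two constraint boundaries that also satisfies all remaining constraints:
  x_1 = 0 and x_2 = 0 → (0, 0)
  3x_1 + 4x_2 = 14 and x_2 = 0 → (4.667, 0)
  3x_1 + 4x_2 = 14 and x_1 = 0 → (0, 3.5)

Vertices: (0, 0), (4.667, 0), (0, 3.5)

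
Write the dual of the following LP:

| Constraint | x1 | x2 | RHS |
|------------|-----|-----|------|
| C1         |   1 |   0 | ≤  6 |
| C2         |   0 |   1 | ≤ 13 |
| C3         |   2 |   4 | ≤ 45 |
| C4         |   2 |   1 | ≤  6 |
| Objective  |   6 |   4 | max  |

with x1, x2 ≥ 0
Minimize: z = 6y1 + 13y2 + 45y3 + 6y4

Subject to:
  C1: -y1 - 2y3 - 2y4 ≤ -6
  C2: -y2 - 4y3 - y4 ≤ -4
  y1, y2, y3, y4 ≥ 0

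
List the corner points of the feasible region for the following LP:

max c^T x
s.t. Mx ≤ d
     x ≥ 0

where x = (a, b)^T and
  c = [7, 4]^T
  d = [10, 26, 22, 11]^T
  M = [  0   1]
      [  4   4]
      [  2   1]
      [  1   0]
Each vertex is the intersection of two constraint boundaries that also satisfies all remaining constraints:
  a = 0 and b = 0 → (0, 0)
  4a + 4b = 26 and b = 0 → (6.5, 0)
  4a + 4b = 26 and a = 0 → (0, 6.5)

Vertices: (0, 0), (6.5, 0), (0, 6.5)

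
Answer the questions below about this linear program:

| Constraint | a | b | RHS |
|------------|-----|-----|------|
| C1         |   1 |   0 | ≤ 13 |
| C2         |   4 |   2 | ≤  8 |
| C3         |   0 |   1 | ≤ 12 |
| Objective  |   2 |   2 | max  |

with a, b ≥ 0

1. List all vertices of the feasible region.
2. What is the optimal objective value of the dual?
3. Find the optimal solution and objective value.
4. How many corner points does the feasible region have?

1. (0, 0), (2, 0), (0, 4)
2. 8 (by strong duality, equal to the primal optimum)
3. a = 0, b = 4, z = 8
4. 3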